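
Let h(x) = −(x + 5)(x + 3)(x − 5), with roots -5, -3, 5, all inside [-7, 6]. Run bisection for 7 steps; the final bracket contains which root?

midpoint -0.5: h = 61.875 > 0 → [-0.5, 6]
midpoint 2.75: h = 100.265625 > 0 → [2.75, 6]
midpoint 4.375: h = 43.212891 > 0 → [4.375, 6]
midpoint 5.1875: h = -15.6394 < 0 → [4.375, 5.1875]
midpoint 4.78125: h = 16.6491 > 0 → [4.78125, 5.1875]
midpoint 4.984375: h = 1.2456 > 0 → [4.984375, 5.1875]
midpoint 5.0859375: h = -7.0086 < 0 → [4.984375, 5.0859375]

5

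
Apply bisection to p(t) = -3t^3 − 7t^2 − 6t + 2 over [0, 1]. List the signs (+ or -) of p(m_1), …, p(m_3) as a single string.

p(0.5) = -3.125 < 0, so the root lies in [0, 0.5]
p(0.25) = 0.015625 > 0, so the root lies in [0.25, 0.5]
p(0.375) = -1.392578 < 0, so the root lies in [0.25, 0.375]

-+-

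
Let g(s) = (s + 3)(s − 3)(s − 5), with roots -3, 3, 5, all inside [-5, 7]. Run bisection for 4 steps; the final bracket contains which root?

-3

m = 1, g(m) = 32 (+); new bracket [-5, 1]
m = -2, g(m) = 35 (+); new bracket [-5, -2]
m = -3.5, g(m) = -27.625 (−); new bracket [-3.5, -2]
m = -2.75, g(m) = 11.1406 (+); new bracket [-3.5, -2.75]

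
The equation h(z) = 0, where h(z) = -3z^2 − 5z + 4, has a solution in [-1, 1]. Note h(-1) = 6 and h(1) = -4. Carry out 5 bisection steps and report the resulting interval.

[0.5625, 0.625]

h(0) = 4 > 0, so the root lies in [0, 1]
h(0.5) = 0.75 > 0, so the root lies in [0.5, 1]
h(0.75) = -1.4375 < 0, so the root lies in [0.5, 0.75]
h(0.625) = -0.2969 < 0, so the root lies in [0.5, 0.625]
h(0.5625) = 0.2383 > 0, so the root lies in [0.5625, 0.625]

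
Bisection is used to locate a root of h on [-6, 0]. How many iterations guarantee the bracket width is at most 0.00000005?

Width after n steps is 6/2^n. Need 2^n ≥ 6/0.00000005 = 120000000.
2^26 = 67108864 < 120000000 ≤ 2^27 = 134217728, so n = 27.

27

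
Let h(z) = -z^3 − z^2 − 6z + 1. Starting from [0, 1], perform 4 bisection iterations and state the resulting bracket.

m = 0.5, h(m) = -2.375 (−); new bracket [0, 0.5]
m = 0.25, h(m) = -0.578125 (−); new bracket [0, 0.25]
m = 0.125, h(m) = 0.232422 (+); new bracket [0.125, 0.25]
m = 0.1875, h(m) = -0.1667 (−); new bracket [0.125, 0.1875]

[0.125, 0.1875]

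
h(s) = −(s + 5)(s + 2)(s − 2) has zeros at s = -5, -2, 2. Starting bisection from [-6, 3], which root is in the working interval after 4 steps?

midpoint -1.5: h = 6.125 > 0 → [-1.5, 3]
midpoint 0.75: h = 19.765625 > 0 → [0.75, 3]
midpoint 1.875: h = 3.330078 > 0 → [1.875, 3]
midpoint 2.4375: h = -14.4392 < 0 → [1.875, 2.4375]

2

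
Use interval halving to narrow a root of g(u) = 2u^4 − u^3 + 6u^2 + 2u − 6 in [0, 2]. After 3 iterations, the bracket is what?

u = 1 gives g = 3, positive; keep [0, 1]
u = 0.5 gives g = -3.5, negative; keep [0.5, 1]
u = 0.75 gives g = -0.914062, negative; keep [0.75, 1]

[0.75, 1]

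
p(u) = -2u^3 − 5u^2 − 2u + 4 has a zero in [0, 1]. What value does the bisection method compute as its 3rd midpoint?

midpoint 0.5: p = 1.5 > 0 → [0.5, 1]
midpoint 0.75: p = -1.15625 < 0 → [0.5, 0.75]
midpoint 0.625: p = 0.308594 > 0 → [0.625, 0.75]

0.625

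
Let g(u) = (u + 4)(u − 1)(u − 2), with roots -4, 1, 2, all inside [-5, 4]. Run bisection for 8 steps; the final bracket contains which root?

u = -0.5 gives g = 13.125, positive; keep [-5, -0.5]
u = -2.75 gives g = 22.265625, positive; keep [-5, -2.75]
u = -3.875 gives g = 3.580078, positive; keep [-5, -3.875]
u = -4.4375 gives g = -15.3142, negative; keep [-4.4375, -3.875]
u = -4.15625 gives g = -4.9599, negative; keep [-4.15625, -3.875]
u = -4.015625 gives g = -0.4714, negative; keep [-4.015625, -3.875]
u = -3.9453125 gives g = 1.6079, positive; keep [-4.015625, -3.9453125]
u = -3.98046875 gives g = 0.5817, positive; keep [-4.015625, -3.98046875]

-4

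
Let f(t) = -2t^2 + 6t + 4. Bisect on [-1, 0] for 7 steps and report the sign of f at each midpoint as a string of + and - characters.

+---+++

f(-0.5) = 0.5 > 0, so the root lies in [-1, -0.5]
f(-0.75) = -1.625 < 0, so the root lies in [-0.75, -0.5]
f(-0.625) = -0.53125 < 0, so the root lies in [-0.625, -0.5]
f(-0.5625) = -0.0078 < 0, so the root lies in [-0.5625, -0.5]
f(-0.53125) = 0.248 > 0, so the root lies in [-0.5625, -0.53125]
f(-0.546875) = 0.1206 > 0, so the root lies in [-0.5625, -0.546875]
f(-0.5546875) = 0.0565 > 0, so the root lies in [-0.5625, -0.5546875]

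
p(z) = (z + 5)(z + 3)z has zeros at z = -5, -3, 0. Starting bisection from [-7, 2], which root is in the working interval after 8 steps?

m = -2.5, p(m) = -3.125 (−); new bracket [-2.5, 2]
m = -0.25, p(m) = -3.265625 (−); new bracket [-0.25, 2]
m = 0.875, p(m) = 19.919922 (+); new bracket [-0.25, 0.875]
m = 0.3125, p(m) = 5.4993 (+); new bracket [-0.25, 0.3125]
m = 0.03125, p(m) = 0.4766 (+); new bracket [-0.25, 0.03125]
m = -0.109375, p(m) = -1.5462 (−); new bracket [-0.109375, 0.03125]
m = -0.0390625, p(m) = -0.5738 (−); new bracket [-0.0390625, 0.03125]
m = -0.00390625, p(m) = -0.0585 (−); new bracket [-0.00390625, 0.03125]

0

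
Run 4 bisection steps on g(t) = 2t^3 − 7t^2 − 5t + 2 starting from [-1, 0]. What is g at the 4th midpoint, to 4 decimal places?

midpoint -0.5: g = 2.5 > 0 → [-1, -0.5]
midpoint -0.75: g = 0.96875 > 0 → [-1, -0.75]
midpoint -0.875: g = -0.324219 < 0 → [-0.875, -0.75]
midpoint -0.8125: g = 0.3687 > 0 → [-0.875, -0.8125]

0.3687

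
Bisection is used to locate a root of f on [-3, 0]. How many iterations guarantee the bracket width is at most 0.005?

Width after n steps is 3/2^n. Need 2^n ≥ 3/0.005 = 600.
2^9 = 512 < 600 ≤ 2^10 = 1024, so n = 10.

10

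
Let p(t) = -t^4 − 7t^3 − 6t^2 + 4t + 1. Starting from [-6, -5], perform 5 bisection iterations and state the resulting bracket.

[-5.875, -5.84375]

t = -5.5 gives p = 47.0625, positive; keep [-6, -5.5]
t = -5.75 gives p = 17.261719, positive; keep [-6, -5.75]
t = -5.875 gives p = -1.467041, negative; keep [-5.875, -5.75]
t = -5.8125 gives p = 8.2358, positive; keep [-5.875, -5.8125]
t = -5.84375 gives p = 3.4705, positive; keep [-5.875, -5.84375]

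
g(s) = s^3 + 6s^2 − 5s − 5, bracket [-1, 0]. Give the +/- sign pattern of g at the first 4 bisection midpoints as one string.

midpoint -0.5: g = -1.125 < 0 → [-1, -0.5]
midpoint -0.75: g = 1.703125 > 0 → [-0.75, -0.5]
midpoint -0.625: g = 0.224609 > 0 → [-0.625, -0.5]
midpoint -0.5625: g = -0.467 < 0 → [-0.625, -0.5625]

-++-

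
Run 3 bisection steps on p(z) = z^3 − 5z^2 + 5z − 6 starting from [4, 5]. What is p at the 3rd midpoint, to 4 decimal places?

-0.2637

m = 4.5, p(m) = 6.375 (+); new bracket [4, 4.5]
m = 4.25, p(m) = 1.703125 (+); new bracket [4, 4.25]
m = 4.125, p(m) = -0.263672 (−); new bracket [4.125, 4.25]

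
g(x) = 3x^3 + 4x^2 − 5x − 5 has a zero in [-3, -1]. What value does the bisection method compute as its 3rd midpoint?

m = -2, g(m) = -3 (−); new bracket [-2, -1]
m = -1.5, g(m) = 1.375 (+); new bracket [-2, -1.5]
m = -1.75, g(m) = -0.078125 (−); new bracket [-1.75, -1.5]

-1.75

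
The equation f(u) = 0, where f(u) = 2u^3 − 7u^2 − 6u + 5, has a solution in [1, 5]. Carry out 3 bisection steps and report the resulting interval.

m = 3, f(m) = -22 (−); new bracket [3, 5]
m = 4, f(m) = -3 (−); new bracket [4, 5]
m = 4.5, f(m) = 18.5 (+); new bracket [4, 4.5]

[4, 4.5]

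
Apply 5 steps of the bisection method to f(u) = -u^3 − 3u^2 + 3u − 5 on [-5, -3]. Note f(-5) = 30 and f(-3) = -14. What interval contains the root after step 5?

midpoint -4: f = -1 < 0 → [-5, -4]
midpoint -4.5: f = 11.875 > 0 → [-4.5, -4]
midpoint -4.25: f = 4.828125 > 0 → [-4.25, -4]
midpoint -4.125: f = 1.7676 > 0 → [-4.125, -4]
midpoint -4.0625: f = 0.3479 > 0 → [-4.0625, -4]

[-4.0625, -4]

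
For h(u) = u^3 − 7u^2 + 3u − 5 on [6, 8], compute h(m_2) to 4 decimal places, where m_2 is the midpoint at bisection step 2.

-6.6250

midpoint 7: h = 16 > 0 → [6, 7]
midpoint 6.5: h = -6.625 < 0 → [6.5, 7]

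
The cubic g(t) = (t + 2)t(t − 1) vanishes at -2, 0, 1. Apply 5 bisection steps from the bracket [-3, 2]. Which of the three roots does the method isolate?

t = -0.5 gives g = 1.125, positive; keep [-3, -0.5]
t = -1.75 gives g = 1.203125, positive; keep [-3, -1.75]
t = -2.375 gives g = -3.005859, negative; keep [-2.375, -1.75]
t = -2.0625 gives g = -0.3948, negative; keep [-2.0625, -1.75]
t = -1.90625 gives g = 0.5194, positive; keep [-2.0625, -1.90625]

-2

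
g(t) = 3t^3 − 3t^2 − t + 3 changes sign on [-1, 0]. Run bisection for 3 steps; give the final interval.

m = -0.5, g(m) = 2.375 (+); new bracket [-1, -0.5]
m = -0.75, g(m) = 0.796875 (+); new bracket [-1, -0.75]
m = -0.875, g(m) = -0.431641 (−); new bracket [-0.875, -0.75]

[-0.875, -0.75]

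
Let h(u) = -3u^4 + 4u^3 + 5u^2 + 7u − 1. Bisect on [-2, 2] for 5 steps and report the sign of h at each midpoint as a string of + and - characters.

-+++-

midpoint 0: h = -1 < 0 → [0, 2]
midpoint 1: h = 12 > 0 → [0, 1]
midpoint 0.5: h = 4.0625 > 0 → [0, 0.5]
midpoint 0.25: h = 1.1133 > 0 → [0, 0.25]
midpoint 0.125: h = -0.0398 < 0 → [0.125, 0.25]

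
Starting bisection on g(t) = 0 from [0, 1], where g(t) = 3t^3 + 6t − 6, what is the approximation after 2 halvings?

m = 0.5, g(m) = -2.625 (−); new bracket [0.5, 1]
m = 0.75, g(m) = -0.234375 (−); new bracket [0.75, 1]

0.75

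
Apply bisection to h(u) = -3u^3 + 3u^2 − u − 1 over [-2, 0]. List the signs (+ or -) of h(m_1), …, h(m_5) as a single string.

u = -1 gives h = 6, positive; keep [-1, 0]
u = -0.5 gives h = 0.625, positive; keep [-0.5, 0]
u = -0.25 gives h = -0.515625, negative; keep [-0.5, -0.25]
u = -0.375 gives h = -0.0449, negative; keep [-0.5, -0.375]
u = -0.4375 gives h = 0.2629, positive; keep [-0.4375, -0.375]

++--+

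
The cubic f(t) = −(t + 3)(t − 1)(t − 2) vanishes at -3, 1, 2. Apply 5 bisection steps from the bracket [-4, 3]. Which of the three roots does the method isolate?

-3

t = -0.5 gives f = -9.375, negative; keep [-4, -0.5]
t = -2.25 gives f = -10.359375, negative; keep [-4, -2.25]
t = -3.125 gives f = 2.642578, positive; keep [-3.125, -2.25]
t = -2.6875 gives f = -5.4016, negative; keep [-3.125, -2.6875]
t = -2.90625 gives f = -1.7967, negative; keep [-3.125, -2.90625]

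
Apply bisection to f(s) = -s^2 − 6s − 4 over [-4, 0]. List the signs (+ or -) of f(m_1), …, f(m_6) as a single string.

++--++

s = -2 gives f = 4, positive; keep [-2, 0]
s = -1 gives f = 1, positive; keep [-1, 0]
s = -0.5 gives f = -1.25, negative; keep [-1, -0.5]
s = -0.75 gives f = -0.0625, negative; keep [-1, -0.75]
s = -0.875 gives f = 0.4844, positive; keep [-0.875, -0.75]
s = -0.8125 gives f = 0.2148, positive; keep [-0.8125, -0.75]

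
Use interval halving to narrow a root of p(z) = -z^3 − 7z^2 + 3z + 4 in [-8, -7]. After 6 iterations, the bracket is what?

[-7.34375, -7.328125]

p(-7.5) = 9.625 > 0, so the root lies in [-7.5, -7]
p(-7.25) = -4.609375 < 0, so the root lies in [-7.5, -7.25]
p(-7.375) = 2.271484 > 0, so the root lies in [-7.375, -7.25]
p(-7.3125) = -1.2273 < 0, so the root lies in [-7.375, -7.3125]
p(-7.34375) = 0.5074 > 0, so the root lies in [-7.34375, -7.3125]
p(-7.328125) = -0.3636 < 0, so the root lies in [-7.34375, -7.328125]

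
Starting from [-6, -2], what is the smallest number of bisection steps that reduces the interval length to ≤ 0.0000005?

Width after n steps is 4/2^n. Need 2^n ≥ 4/0.0000005 = 8000000.
2^22 = 4194304 < 8000000 ≤ 2^23 = 8388608, so n = 23.

23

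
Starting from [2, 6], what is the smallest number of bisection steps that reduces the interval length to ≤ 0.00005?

17

Width after n steps is 4/2^n. Need 2^n ≥ 4/0.00005 = 80000.
2^16 = 65536 < 80000 ≤ 2^17 = 131072, so n = 17.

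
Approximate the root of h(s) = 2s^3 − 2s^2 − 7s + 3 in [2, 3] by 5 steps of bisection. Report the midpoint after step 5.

2.28125

midpoint 2.5: h = 4.25 > 0 → [2, 2.5]
midpoint 2.25: h = -0.09375 < 0 → [2.25, 2.5]
midpoint 2.375: h = 1.886719 > 0 → [2.25, 2.375]
midpoint 2.3125: h = 0.8501 > 0 → [2.25, 2.3125]
midpoint 2.28125: h = 0.3668 > 0 → [2.25, 2.28125]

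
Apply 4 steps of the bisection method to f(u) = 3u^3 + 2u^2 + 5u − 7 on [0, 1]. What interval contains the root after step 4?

m = 0.5, f(m) = -3.625 (−); new bracket [0.5, 1]
m = 0.75, f(m) = -0.859375 (−); new bracket [0.75, 1]
m = 0.875, f(m) = 0.916016 (+); new bracket [0.75, 0.875]
m = 0.8125, f(m) = -0.0081 (−); new bracket [0.8125, 0.875]

[0.8125, 0.875]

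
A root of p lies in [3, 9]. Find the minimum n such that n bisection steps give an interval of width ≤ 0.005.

Width after n steps is 6/2^n. Need 2^n ≥ 6/0.005 = 1200.
2^10 = 1024 < 1200 ≤ 2^11 = 2048, so n = 11.

11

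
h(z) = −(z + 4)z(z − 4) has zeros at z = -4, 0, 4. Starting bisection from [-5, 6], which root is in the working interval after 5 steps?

4

h(0.5) = 7.875 > 0, so the root lies in [0.5, 6]
h(3.25) = 17.671875 > 0, so the root lies in [3.25, 6]
h(4.625) = -24.931641 < 0, so the root lies in [3.25, 4.625]
h(3.9375) = 1.9534 > 0, so the root lies in [3.9375, 4.625]
h(4.28125) = -9.9715 < 0, so the root lies in [3.9375, 4.28125]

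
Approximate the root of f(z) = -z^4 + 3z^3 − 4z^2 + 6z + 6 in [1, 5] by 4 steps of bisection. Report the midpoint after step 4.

2.75

f(3) = -12 < 0, so the root lies in [1, 3]
f(2) = 10 > 0, so the root lies in [2, 3]
f(2.5) = 3.8125 > 0, so the root lies in [2.5, 3]
f(2.75) = -2.5508 < 0, so the root lies in [2.5, 2.75]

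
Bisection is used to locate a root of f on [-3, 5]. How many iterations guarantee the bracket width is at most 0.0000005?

Width after n steps is 8/2^n. Need 2^n ≥ 8/0.0000005 = 16000000.
2^23 = 8388608 < 16000000 ≤ 2^24 = 16777216, so n = 24.

24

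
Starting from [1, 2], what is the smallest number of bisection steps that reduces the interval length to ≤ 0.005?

8

Width after n steps is 1/2^n. Need 2^n ≥ 1/0.005 = 200.
2^7 = 128 < 200 ≤ 2^8 = 256, so n = 8.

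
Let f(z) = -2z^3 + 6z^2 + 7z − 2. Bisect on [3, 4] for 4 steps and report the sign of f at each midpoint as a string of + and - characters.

m = 3.5, f(m) = 10.25 (+); new bracket [3.5, 4]
m = 3.75, f(m) = 3.15625 (+); new bracket [3.75, 4]
m = 3.875, f(m) = -1.152344 (−); new bracket [3.75, 3.875]
m = 3.8125, f(m) = 1.0679 (+); new bracket [3.8125, 3.875]

++-+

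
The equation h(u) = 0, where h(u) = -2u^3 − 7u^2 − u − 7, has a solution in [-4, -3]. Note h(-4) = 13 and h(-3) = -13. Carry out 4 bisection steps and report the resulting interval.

h(-3.5) = -3.5 < 0, so the root lies in [-4, -3.5]
h(-3.75) = 3.78125 > 0, so the root lies in [-3.75, -3.5]
h(-3.625) = -0.089844 < 0, so the root lies in [-3.75, -3.625]
h(-3.6875) = 1.7866 > 0, so the root lies in [-3.6875, -3.625]

[-3.6875, -3.625]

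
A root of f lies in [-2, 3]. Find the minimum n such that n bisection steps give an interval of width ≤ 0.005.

Width after n steps is 5/2^n. Need 2^n ≥ 5/0.005 = 1000.
2^9 = 512 < 1000 ≤ 2^10 = 1024, so n = 10.

10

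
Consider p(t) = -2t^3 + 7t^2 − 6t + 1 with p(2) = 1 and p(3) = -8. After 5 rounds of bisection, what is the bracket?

m = 2.5, p(m) = -1.5 (−); new bracket [2, 2.5]
m = 2.25, p(m) = 0.15625 (+); new bracket [2.25, 2.5]
m = 2.375, p(m) = -0.558594 (−); new bracket [2.25, 2.375]
m = 2.3125, p(m) = -0.1743 (−); new bracket [2.25, 2.3125]
m = 2.28125, p(m) = -0.0025 (−); new bracket [2.25, 2.28125]

[2.25, 2.28125]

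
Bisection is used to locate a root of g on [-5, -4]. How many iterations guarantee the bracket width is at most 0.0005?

11

Width after n steps is 1/2^n. Need 2^n ≥ 1/0.0005 = 2000.
2^10 = 1024 < 2000 ≤ 2^11 = 2048, so n = 11.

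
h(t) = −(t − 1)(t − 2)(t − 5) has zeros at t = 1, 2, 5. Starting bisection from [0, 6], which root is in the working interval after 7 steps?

5

h(3) = 4 > 0, so the root lies in [3, 6]
h(4.5) = 4.375 > 0, so the root lies in [4.5, 6]
h(5.25) = -3.453125 < 0, so the root lies in [4.5, 5.25]
h(4.875) = 1.3926 > 0, so the root lies in [4.875, 5.25]
h(5.0625) = -0.7776 < 0, so the root lies in [4.875, 5.0625]
h(4.96875) = 0.3682 > 0, so the root lies in [4.96875, 5.0625]
h(5.015625) = -0.1892 < 0, so the root lies in [4.96875, 5.015625]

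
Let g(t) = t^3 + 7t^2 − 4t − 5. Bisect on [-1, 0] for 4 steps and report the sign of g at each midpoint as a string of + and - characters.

-+-+

g(-0.5) = -1.375 < 0, so the root lies in [-1, -0.5]
g(-0.75) = 1.515625 > 0, so the root lies in [-0.75, -0.5]
g(-0.625) = -0.009766 < 0, so the root lies in [-0.75, -0.625]
g(-0.6875) = 0.7336 > 0, so the root lies in [-0.6875, -0.625]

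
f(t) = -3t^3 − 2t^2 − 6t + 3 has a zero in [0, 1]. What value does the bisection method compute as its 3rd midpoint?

m = 0.5, f(m) = -0.875 (−); new bracket [0, 0.5]
m = 0.25, f(m) = 1.328125 (+); new bracket [0.25, 0.5]
m = 0.375, f(m) = 0.310547 (+); new bracket [0.375, 0.5]

0.375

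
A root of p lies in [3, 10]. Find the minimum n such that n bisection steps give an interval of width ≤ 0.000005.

21

Width after n steps is 7/2^n. Need 2^n ≥ 7/0.000005 = 1400000.
2^20 = 1048576 < 1400000 ≤ 2^21 = 2097152, so n = 21.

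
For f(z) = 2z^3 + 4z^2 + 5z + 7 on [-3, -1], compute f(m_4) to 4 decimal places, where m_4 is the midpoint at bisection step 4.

0.8555

midpoint -2: f = -3 < 0 → [-2, -1]
midpoint -1.5: f = 1.75 > 0 → [-2, -1.5]
midpoint -1.75: f = -0.21875 < 0 → [-1.75, -1.5]
midpoint -1.625: f = 0.8555 > 0 → [-1.75, -1.625]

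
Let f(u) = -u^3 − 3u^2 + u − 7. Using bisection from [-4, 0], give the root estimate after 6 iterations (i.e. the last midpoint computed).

m = -2, f(m) = -13 (−); new bracket [-4, -2]
m = -3, f(m) = -10 (−); new bracket [-4, -3]
m = -3.5, f(m) = -4.375 (−); new bracket [-4, -3.5]
m = -3.75, f(m) = -0.2031 (−); new bracket [-4, -3.75]
m = -3.875, f(m) = 2.2637 (+); new bracket [-3.875, -3.75]
m = -3.8125, f(m) = 0.9973 (+); new bracket [-3.8125, -3.75]

-3.8125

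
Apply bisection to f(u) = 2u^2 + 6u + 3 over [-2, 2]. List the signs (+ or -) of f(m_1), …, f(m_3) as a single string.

+-+

midpoint 0: f = 3 > 0 → [-2, 0]
midpoint -1: f = -1 < 0 → [-1, 0]
midpoint -0.5: f = 0.5 > 0 → [-1, -0.5]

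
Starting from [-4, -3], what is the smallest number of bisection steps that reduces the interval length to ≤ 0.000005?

18

Width after n steps is 1/2^n. Need 2^n ≥ 1/0.000005 = 200000.
2^17 = 131072 < 200000 ≤ 2^18 = 262144, so n = 18.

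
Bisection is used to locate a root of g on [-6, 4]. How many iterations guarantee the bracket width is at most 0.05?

8

Width after n steps is 10/2^n. Need 2^n ≥ 10/0.05 = 200.
2^7 = 128 < 200 ≤ 2^8 = 256, so n = 8.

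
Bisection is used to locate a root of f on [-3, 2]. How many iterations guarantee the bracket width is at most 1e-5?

19

Width after n steps is 5/2^n. Need 2^n ≥ 5/1e-5 = 500000.
2^18 = 262144 < 500000 ≤ 2^19 = 524288, so n = 19.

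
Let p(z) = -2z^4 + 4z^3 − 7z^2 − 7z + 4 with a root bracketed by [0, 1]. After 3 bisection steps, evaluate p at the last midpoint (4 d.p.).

0.5620

midpoint 0.5: p = -0.875 < 0 → [0, 0.5]
midpoint 0.25: p = 1.867188 > 0 → [0.25, 0.5]
midpoint 0.375: p = 0.562012 > 0 → [0.375, 0.5]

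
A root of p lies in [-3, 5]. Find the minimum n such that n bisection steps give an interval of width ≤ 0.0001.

17

Width after n steps is 8/2^n. Need 2^n ≥ 8/0.0001 = 80000.
2^16 = 65536 < 80000 ≤ 2^17 = 131072, so n = 17.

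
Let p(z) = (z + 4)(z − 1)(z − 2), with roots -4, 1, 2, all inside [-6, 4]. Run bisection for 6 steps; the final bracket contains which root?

-4

p(-1) = 18 > 0, so the root lies in [-6, -1]
p(-3.5) = 12.375 > 0, so the root lies in [-6, -3.5]
p(-4.75) = -29.109375 < 0, so the root lies in [-4.75, -3.5]
p(-4.125) = -3.9238 < 0, so the root lies in [-4.125, -3.5]
p(-3.8125) = 5.2449 > 0, so the root lies in [-4.125, -3.8125]
p(-3.96875) = 0.9268 > 0, so the root lies in [-4.125, -3.96875]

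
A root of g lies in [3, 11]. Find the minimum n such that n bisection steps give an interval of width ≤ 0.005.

Width after n steps is 8/2^n. Need 2^n ≥ 8/0.005 = 1600.
2^10 = 1024 < 1600 ≤ 2^11 = 2048, so n = 11.

11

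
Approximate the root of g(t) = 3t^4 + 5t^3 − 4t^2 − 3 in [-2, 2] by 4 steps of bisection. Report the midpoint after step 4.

0.75

m = 0, g(m) = -3 (−); new bracket [0, 2]
m = 1, g(m) = 1 (+); new bracket [0, 1]
m = 0.5, g(m) = -3.1875 (−); new bracket [0.5, 1]
m = 0.75, g(m) = -2.1914 (−); new bracket [0.75, 1]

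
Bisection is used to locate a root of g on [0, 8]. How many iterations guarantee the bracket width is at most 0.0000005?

24

Width after n steps is 8/2^n. Need 2^n ≥ 8/0.0000005 = 16000000.
2^23 = 8388608 < 16000000 ≤ 2^24 = 16777216, so n = 24.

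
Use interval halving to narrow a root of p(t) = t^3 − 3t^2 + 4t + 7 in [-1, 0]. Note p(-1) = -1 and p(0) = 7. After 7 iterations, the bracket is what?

[-0.921875, -0.9140625]

midpoint -0.5: p = 4.125 > 0 → [-1, -0.5]
midpoint -0.75: p = 1.890625 > 0 → [-1, -0.75]
midpoint -0.875: p = 0.533203 > 0 → [-1, -0.875]
midpoint -0.9375: p = -0.2107 < 0 → [-0.9375, -0.875]
midpoint -0.90625: p = 0.1668 > 0 → [-0.9375, -0.90625]
midpoint -0.921875: p = -0.0205 < 0 → [-0.921875, -0.90625]
midpoint -0.9140625: p = 0.0735 > 0 → [-0.921875, -0.9140625]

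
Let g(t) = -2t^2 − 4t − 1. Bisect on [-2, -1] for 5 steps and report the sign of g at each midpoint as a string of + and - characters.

+-++-

m = -1.5, g(m) = 0.5 (+); new bracket [-2, -1.5]
m = -1.75, g(m) = -0.125 (−); new bracket [-1.75, -1.5]
m = -1.625, g(m) = 0.21875 (+); new bracket [-1.75, -1.625]
m = -1.6875, g(m) = 0.0547 (+); new bracket [-1.75, -1.6875]
m = -1.71875, g(m) = -0.0332 (−); new bracket [-1.71875, -1.6875]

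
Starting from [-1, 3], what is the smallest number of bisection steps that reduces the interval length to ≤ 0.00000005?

27

Width after n steps is 4/2^n. Need 2^n ≥ 4/0.00000005 = 80000000.
2^26 = 67108864 < 80000000 ≤ 2^27 = 134217728, so n = 27.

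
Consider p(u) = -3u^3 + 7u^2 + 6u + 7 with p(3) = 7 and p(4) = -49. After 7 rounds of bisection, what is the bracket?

[3.1875, 3.1953125]

p(3.5) = -14.875 < 0, so the root lies in [3, 3.5]
p(3.25) = -2.546875 < 0, so the root lies in [3, 3.25]
p(3.125) = 2.556641 > 0, so the root lies in [3.125, 3.25]
p(3.1875) = 0.0896 > 0, so the root lies in [3.1875, 3.25]
p(3.21875) = -1.2072 < 0, so the root lies in [3.1875, 3.21875]
p(3.203125) = -0.5535 < 0, so the root lies in [3.1875, 3.203125]
p(3.1953125) = -0.2306 < 0, so the root lies in [3.1875, 3.1953125]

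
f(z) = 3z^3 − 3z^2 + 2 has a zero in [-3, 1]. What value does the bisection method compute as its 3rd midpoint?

-0.5

z = -1 gives f = -4, negative; keep [-1, 1]
z = 0 gives f = 2, positive; keep [-1, 0]
z = -0.5 gives f = 0.875, positive; keep [-1, -0.5]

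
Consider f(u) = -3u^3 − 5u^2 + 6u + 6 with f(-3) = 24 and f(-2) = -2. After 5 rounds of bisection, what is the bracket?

f(-2.5) = 6.625 > 0, so the root lies in [-2.5, -2]
f(-2.25) = 1.359375 > 0, so the root lies in [-2.25, -2]
f(-2.125) = -0.541016 < 0, so the root lies in [-2.25, -2.125]
f(-2.1875) = 0.3518 > 0, so the root lies in [-2.1875, -2.125]
f(-2.15625) = -0.1087 < 0, so the root lies in [-2.1875, -2.15625]

[-2.1875, -2.15625]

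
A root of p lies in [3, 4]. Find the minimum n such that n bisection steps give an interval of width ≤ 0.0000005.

Width after n steps is 1/2^n. Need 2^n ≥ 1/0.0000005 = 2000000.
2^20 = 1048576 < 2000000 ≤ 2^21 = 2097152, so n = 21.

21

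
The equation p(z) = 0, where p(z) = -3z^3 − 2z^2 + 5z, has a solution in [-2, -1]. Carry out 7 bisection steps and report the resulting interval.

midpoint -1.5: p = -1.875 < 0 → [-2, -1.5]
midpoint -1.75: p = 1.203125 > 0 → [-1.75, -1.5]
midpoint -1.625: p = -0.533203 < 0 → [-1.75, -1.625]
midpoint -1.6875: p = 0.2834 > 0 → [-1.6875, -1.625]
midpoint -1.65625: p = -0.1375 < 0 → [-1.6875, -1.65625]
midpoint -1.671875: p = 0.0698 > 0 → [-1.671875, -1.65625]
midpoint -1.6640625: p = -0.0346 < 0 → [-1.671875, -1.6640625]

[-1.671875, -1.6640625]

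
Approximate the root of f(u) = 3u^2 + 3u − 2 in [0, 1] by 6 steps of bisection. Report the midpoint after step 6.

0.453125

u = 0.5 gives f = 0.25, positive; keep [0, 0.5]
u = 0.25 gives f = -1.0625, negative; keep [0.25, 0.5]
u = 0.375 gives f = -0.453125, negative; keep [0.375, 0.5]
u = 0.4375 gives f = -0.1133, negative; keep [0.4375, 0.5]
u = 0.46875 gives f = 0.0654, positive; keep [0.4375, 0.46875]
u = 0.453125 gives f = -0.0247, negative; keep [0.453125, 0.46875]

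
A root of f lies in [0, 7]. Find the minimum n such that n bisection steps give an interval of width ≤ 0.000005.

21

Width after n steps is 7/2^n. Need 2^n ≥ 7/0.000005 = 1400000.
2^20 = 1048576 < 1400000 ≤ 2^21 = 2097152, so n = 21.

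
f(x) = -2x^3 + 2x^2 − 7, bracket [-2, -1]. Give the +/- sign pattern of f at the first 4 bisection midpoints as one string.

++--

midpoint -1.5: f = 4.25 > 0 → [-1.5, -1]
midpoint -1.25: f = 0.03125 > 0 → [-1.25, -1]
midpoint -1.125: f = -1.621094 < 0 → [-1.25, -1.125]
midpoint -1.1875: f = -0.8306 < 0 → [-1.25, -1.1875]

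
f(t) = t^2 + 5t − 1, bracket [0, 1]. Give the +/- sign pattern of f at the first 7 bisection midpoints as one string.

midpoint 0.5: f = 1.75 > 0 → [0, 0.5]
midpoint 0.25: f = 0.3125 > 0 → [0, 0.25]
midpoint 0.125: f = -0.359375 < 0 → [0.125, 0.25]
midpoint 0.1875: f = -0.0273 < 0 → [0.1875, 0.25]
midpoint 0.21875: f = 0.1416 > 0 → [0.1875, 0.21875]
midpoint 0.203125: f = 0.0569 > 0 → [0.1875, 0.203125]
midpoint 0.1953125: f = 0.0147 > 0 → [0.1875, 0.1953125]

++--+++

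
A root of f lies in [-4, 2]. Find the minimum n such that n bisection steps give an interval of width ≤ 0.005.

Width after n steps is 6/2^n. Need 2^n ≥ 6/0.005 = 1200.
2^10 = 1024 < 1200 ≤ 2^11 = 2048, so n = 11.

11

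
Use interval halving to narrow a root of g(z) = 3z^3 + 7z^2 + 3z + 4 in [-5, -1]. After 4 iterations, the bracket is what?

[-2.25, -2]

m = -3, g(m) = -23 (−); new bracket [-3, -1]
m = -2, g(m) = 2 (+); new bracket [-3, -2]
m = -2.5, g(m) = -6.625 (−); new bracket [-2.5, -2]
m = -2.25, g(m) = -1.4844 (−); new bracket [-2.25, -2]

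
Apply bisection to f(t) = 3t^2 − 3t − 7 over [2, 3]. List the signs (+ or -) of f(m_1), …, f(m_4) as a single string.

+++-

f(2.5) = 4.25 > 0, so the root lies in [2, 2.5]
f(2.25) = 1.4375 > 0, so the root lies in [2, 2.25]
f(2.125) = 0.171875 > 0, so the root lies in [2, 2.125]
f(2.0625) = -0.4258 < 0, so the root lies in [2.0625, 2.125]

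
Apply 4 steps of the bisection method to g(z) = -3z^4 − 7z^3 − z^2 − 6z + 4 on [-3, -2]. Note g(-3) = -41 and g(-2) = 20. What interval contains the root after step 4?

g(-2.5) = 4.9375 > 0, so the root lies in [-3, -2.5]
g(-2.75) = -13.058594 < 0, so the root lies in [-2.75, -2.5]
g(-2.625) = -2.967529 < 0, so the root lies in [-2.625, -2.5]
g(-2.5625) = 1.2404 > 0, so the root lies in [-2.625, -2.5625]

[-2.625, -2.5625]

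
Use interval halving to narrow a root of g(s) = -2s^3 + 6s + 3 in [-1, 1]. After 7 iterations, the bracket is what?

[-0.5625, -0.546875]

m = 0, g(m) = 3 (+); new bracket [-1, 0]
m = -0.5, g(m) = 0.25 (+); new bracket [-1, -0.5]
m = -0.75, g(m) = -0.65625 (−); new bracket [-0.75, -0.5]
m = -0.625, g(m) = -0.2617 (−); new bracket [-0.625, -0.5]
m = -0.5625, g(m) = -0.019 (−); new bracket [-0.5625, -0.5]
m = -0.53125, g(m) = 0.1124 (+); new bracket [-0.5625, -0.53125]
m = -0.546875, g(m) = 0.0459 (+); new bracket [-0.5625, -0.546875]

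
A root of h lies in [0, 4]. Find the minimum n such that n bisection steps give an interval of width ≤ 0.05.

Width after n steps is 4/2^n. Need 2^n ≥ 4/0.05 = 80.
2^6 = 64 < 80 ≤ 2^7 = 128, so n = 7.

7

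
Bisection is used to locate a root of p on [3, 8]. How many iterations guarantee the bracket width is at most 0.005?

10

Width after n steps is 5/2^n. Need 2^n ≥ 5/0.005 = 1000.
2^9 = 512 < 1000 ≤ 2^10 = 1024, so n = 10.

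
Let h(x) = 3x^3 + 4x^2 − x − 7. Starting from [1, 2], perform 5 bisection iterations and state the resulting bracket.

[1.03125, 1.0625]

midpoint 1.5: h = 10.625 > 0 → [1, 1.5]
midpoint 1.25: h = 3.859375 > 0 → [1, 1.25]
midpoint 1.125: h = 1.208984 > 0 → [1, 1.125]
midpoint 1.0625: h = 0.0515 > 0 → [1, 1.0625]
midpoint 1.03125: h = -0.4872 < 0 → [1.03125, 1.0625]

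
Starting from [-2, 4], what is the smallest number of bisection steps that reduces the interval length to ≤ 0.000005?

Width after n steps is 6/2^n. Need 2^n ≥ 6/0.000005 = 1200000.
2^20 = 1048576 < 1200000 ≤ 2^21 = 2097152, so n = 21.

21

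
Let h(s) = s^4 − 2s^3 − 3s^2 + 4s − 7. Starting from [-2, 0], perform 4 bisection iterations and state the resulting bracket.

h(-1) = -11 < 0, so the root lies in [-2, -1]
h(-1.5) = -7.9375 < 0, so the root lies in [-2, -1.5]
h(-1.75) = -3.089844 < 0, so the root lies in [-2, -1.75]
h(-1.875) = 0.4963 > 0, so the root lies in [-1.875, -1.75]

[-1.875, -1.75]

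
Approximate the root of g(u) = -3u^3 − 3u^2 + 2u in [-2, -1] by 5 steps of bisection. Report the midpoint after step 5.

g(-1.5) = 0.375 > 0, so the root lies in [-1.5, -1]
g(-1.25) = -1.328125 < 0, so the root lies in [-1.5, -1.25]
g(-1.375) = -0.623047 < 0, so the root lies in [-1.5, -1.375]
g(-1.4375) = -0.1628 < 0, so the root lies in [-1.5, -1.4375]
g(-1.46875) = 0.0961 > 0, so the root lies in [-1.46875, -1.4375]

-1.46875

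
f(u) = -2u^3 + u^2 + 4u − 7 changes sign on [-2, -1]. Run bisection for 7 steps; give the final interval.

m = -1.5, f(m) = -4 (−); new bracket [-2, -1.5]
m = -1.75, f(m) = -0.21875 (−); new bracket [-2, -1.75]
m = -1.875, f(m) = 2.199219 (+); new bracket [-1.875, -1.75]
m = -1.8125, f(m) = 0.9438 (+); new bracket [-1.8125, -1.75]
m = -1.78125, f(m) = 0.3511 (+); new bracket [-1.78125, -1.75]
m = -1.765625, f(m) = 0.0634 (+); new bracket [-1.765625, -1.75]
m = -1.7578125, f(m) = -0.0784 (−); new bracket [-1.765625, -1.7578125]

[-1.765625, -1.7578125]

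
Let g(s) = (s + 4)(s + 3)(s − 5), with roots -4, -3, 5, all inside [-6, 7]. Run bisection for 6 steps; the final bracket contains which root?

m = 0.5, g(m) = -70.875 (−); new bracket [0.5, 7]
m = 3.75, g(m) = -65.390625 (−); new bracket [3.75, 7]
m = 5.375, g(m) = 29.443359 (+); new bracket [3.75, 5.375]
m = 4.5625, g(m) = -28.3298 (−); new bracket [4.5625, 5.375]
m = 4.96875, g(m) = -2.2334 (−); new bracket [4.96875, 5.375]
m = 5.171875, g(m) = 12.8823 (+); new bracket [4.96875, 5.171875]

5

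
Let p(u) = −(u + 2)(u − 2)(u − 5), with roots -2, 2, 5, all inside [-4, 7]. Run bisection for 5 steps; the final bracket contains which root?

-2

p(1.5) = -6.125 < 0, so the root lies in [-4, 1.5]
p(-1.25) = -15.234375 < 0, so the root lies in [-4, -1.25]
p(-2.625) = 22.041016 > 0, so the root lies in [-2.625, -1.25]
p(-1.9375) = -1.7073 < 0, so the root lies in [-2.625, -1.9375]
p(-2.28125) = 8.7674 > 0, so the root lies in [-2.28125, -1.9375]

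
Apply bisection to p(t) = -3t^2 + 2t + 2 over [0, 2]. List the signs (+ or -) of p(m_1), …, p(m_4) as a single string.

+--+

p(1) = 1 > 0, so the root lies in [1, 2]
p(1.5) = -1.75 < 0, so the root lies in [1, 1.5]
p(1.25) = -0.1875 < 0, so the root lies in [1, 1.25]
p(1.125) = 0.4531 > 0, so the root lies in [1.125, 1.25]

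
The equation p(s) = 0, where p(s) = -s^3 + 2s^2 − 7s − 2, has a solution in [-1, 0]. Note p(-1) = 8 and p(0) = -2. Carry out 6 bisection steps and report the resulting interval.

p(-0.5) = 2.125 > 0, so the root lies in [-0.5, 0]
p(-0.25) = -0.109375 < 0, so the root lies in [-0.5, -0.25]
p(-0.375) = 0.958984 > 0, so the root lies in [-0.375, -0.25]
p(-0.3125) = 0.4133 > 0, so the root lies in [-0.3125, -0.25]
p(-0.28125) = 0.1492 > 0, so the root lies in [-0.28125, -0.25]
p(-0.265625) = 0.0192 > 0, so the root lies in [-0.265625, -0.25]

[-0.265625, -0.25]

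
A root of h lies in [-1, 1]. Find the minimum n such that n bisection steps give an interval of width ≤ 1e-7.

Width after n steps is 2/2^n. Need 2^n ≥ 2/1e-7 = 20000000.
2^24 = 16777216 < 20000000 ≤ 2^25 = 33554432, so n = 25.

25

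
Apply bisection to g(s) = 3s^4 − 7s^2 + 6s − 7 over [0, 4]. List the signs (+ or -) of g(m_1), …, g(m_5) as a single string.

midpoint 2: g = 25 > 0 → [0, 2]
midpoint 1: g = -5 < 0 → [1, 2]
midpoint 1.5: g = 1.4375 > 0 → [1, 1.5]
midpoint 1.25: g = -3.1133 < 0 → [1.25, 1.5]
midpoint 1.375: g = -1.261 < 0 → [1.375, 1.5]

+-+--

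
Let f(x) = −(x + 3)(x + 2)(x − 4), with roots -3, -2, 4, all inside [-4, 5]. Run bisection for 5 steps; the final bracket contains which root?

4

x = 0.5 gives f = 30.625, positive; keep [0.5, 5]
x = 2.75 gives f = 34.140625, positive; keep [2.75, 5]
x = 3.875 gives f = 5.048828, positive; keep [3.875, 5]
x = 4.4375 gives f = -20.947, negative; keep [3.875, 4.4375]
x = 4.15625 gives f = -6.8837, negative; keep [3.875, 4.15625]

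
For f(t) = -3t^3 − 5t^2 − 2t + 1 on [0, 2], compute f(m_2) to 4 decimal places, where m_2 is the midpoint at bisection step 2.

m = 1, f(m) = -9 (−); new bracket [0, 1]
m = 0.5, f(m) = -1.625 (−); new bracket [0, 0.5]

-1.6250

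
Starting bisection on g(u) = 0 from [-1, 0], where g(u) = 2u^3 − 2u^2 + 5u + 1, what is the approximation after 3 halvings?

g(-0.5) = -2.25 < 0, so the root lies in [-0.5, 0]
g(-0.25) = -0.40625 < 0, so the root lies in [-0.25, 0]
g(-0.125) = 0.339844 > 0, so the root lies in [-0.25, -0.125]

-0.125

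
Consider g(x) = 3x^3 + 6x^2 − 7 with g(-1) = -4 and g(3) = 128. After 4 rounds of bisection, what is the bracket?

[0.75, 1]

midpoint 1: g = 2 > 0 → [-1, 1]
midpoint 0: g = -7 < 0 → [0, 1]
midpoint 0.5: g = -5.125 < 0 → [0.5, 1]
midpoint 0.75: g = -2.3594 < 0 → [0.75, 1]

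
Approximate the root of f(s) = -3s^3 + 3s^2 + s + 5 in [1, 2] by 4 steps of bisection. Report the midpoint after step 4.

1.6875

midpoint 1.5: f = 3.125 > 0 → [1.5, 2]
midpoint 1.75: f = -0.140625 < 0 → [1.5, 1.75]
midpoint 1.625: f = 1.673828 > 0 → [1.625, 1.75]
midpoint 1.6875: f = 0.8142 > 0 → [1.6875, 1.75]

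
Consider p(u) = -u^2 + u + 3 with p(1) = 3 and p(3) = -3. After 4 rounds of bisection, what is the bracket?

midpoint 2: p = 1 > 0 → [2, 3]
midpoint 2.5: p = -0.75 < 0 → [2, 2.5]
midpoint 2.25: p = 0.1875 > 0 → [2.25, 2.5]
midpoint 2.375: p = -0.2656 < 0 → [2.25, 2.375]

[2.25, 2.375]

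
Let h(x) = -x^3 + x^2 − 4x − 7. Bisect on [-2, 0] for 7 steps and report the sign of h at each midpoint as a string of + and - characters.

x = -1 gives h = -1, negative; keep [-2, -1]
x = -1.5 gives h = 4.625, positive; keep [-1.5, -1]
x = -1.25 gives h = 1.515625, positive; keep [-1.25, -1]
x = -1.125 gives h = 0.1895, positive; keep [-1.125, -1]
x = -1.0625 gives h = -0.4216, negative; keep [-1.125, -1.0625]
x = -1.09375 gives h = -0.1203, negative; keep [-1.125, -1.09375]
x = -1.109375 gives h = 0.0335, positive; keep [-1.109375, -1.09375]

-+++--+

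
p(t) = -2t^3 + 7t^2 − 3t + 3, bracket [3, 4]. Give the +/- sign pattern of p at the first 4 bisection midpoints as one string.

p(3.5) = -7.5 < 0, so the root lies in [3, 3.5]
p(3.25) = -1.46875 < 0, so the root lies in [3, 3.25]
p(3.125) = 0.949219 > 0, so the root lies in [3.125, 3.25]
p(3.1875) = -0.2124 < 0, so the root lies in [3.125, 3.1875]

--+-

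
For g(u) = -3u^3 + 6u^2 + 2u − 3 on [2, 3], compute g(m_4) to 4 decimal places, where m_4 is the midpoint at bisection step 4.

midpoint 2.5: g = -7.375 < 0 → [2, 2.5]
midpoint 2.25: g = -2.296875 < 0 → [2, 2.25]
midpoint 2.125: g = -0.443359 < 0 → [2, 2.125]
midpoint 2.0625: g = 0.3274 > 0 → [2.0625, 2.125]

0.3274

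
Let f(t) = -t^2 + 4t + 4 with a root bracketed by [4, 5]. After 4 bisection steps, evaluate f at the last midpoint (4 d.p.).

m = 4.5, f(m) = 1.75 (+); new bracket [4.5, 5]
m = 4.75, f(m) = 0.4375 (+); new bracket [4.75, 5]
m = 4.875, f(m) = -0.265625 (−); new bracket [4.75, 4.875]
m = 4.8125, f(m) = 0.0898 (+); new bracket [4.8125, 4.875]

0.0898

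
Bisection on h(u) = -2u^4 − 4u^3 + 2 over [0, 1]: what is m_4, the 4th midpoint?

u = 0.5 gives h = 1.375, positive; keep [0.5, 1]
u = 0.75 gives h = -0.320312, negative; keep [0.5, 0.75]
u = 0.625 gives h = 0.718262, positive; keep [0.625, 0.75]
u = 0.6875 gives h = 0.2534, positive; keep [0.6875, 0.75]

0.6875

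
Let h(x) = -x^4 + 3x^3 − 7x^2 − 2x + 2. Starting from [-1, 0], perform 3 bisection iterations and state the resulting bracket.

[-0.625, -0.5]

m = -0.5, h(m) = 0.8125 (+); new bracket [-1, -0.5]
m = -0.75, h(m) = -2.019531 (−); new bracket [-0.75, -0.5]
m = -0.625, h(m) = -0.369385 (−); new bracket [-0.625, -0.5]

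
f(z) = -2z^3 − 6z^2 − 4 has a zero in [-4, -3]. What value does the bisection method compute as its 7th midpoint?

-3.1953125

midpoint -3.5: f = 8.25 > 0 → [-3.5, -3]
midpoint -3.25: f = 1.28125 > 0 → [-3.25, -3]
midpoint -3.125: f = -1.558594 < 0 → [-3.25, -3.125]
midpoint -3.1875: f = -0.1899 < 0 → [-3.25, -3.1875]
midpoint -3.21875: f = 0.5327 > 0 → [-3.21875, -3.1875]
midpoint -3.203125: f = 0.1681 > 0 → [-3.203125, -3.1875]
midpoint -3.1953125: f = -0.0117 < 0 → [-3.203125, -3.1953125]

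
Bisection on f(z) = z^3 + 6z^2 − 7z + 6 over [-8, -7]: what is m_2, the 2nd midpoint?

m = -7.5, f(m) = -25.875 (−); new bracket [-7.5, -7]
m = -7.25, f(m) = -8.953125 (−); new bracket [-7.25, -7]

-7.25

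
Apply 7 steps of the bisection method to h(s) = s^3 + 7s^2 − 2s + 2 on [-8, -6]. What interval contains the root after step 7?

[-7.3125, -7.296875]

h(-7) = 16 > 0, so the root lies in [-8, -7]
h(-7.5) = -11.125 < 0, so the root lies in [-7.5, -7]
h(-7.25) = 3.359375 > 0, so the root lies in [-7.5, -7.25]
h(-7.375) = -3.6465 < 0, so the root lies in [-7.375, -7.25]
h(-7.3125) = -0.0852 < 0, so the root lies in [-7.3125, -7.25]
h(-7.28125) = 1.6516 > 0, so the root lies in [-7.3125, -7.28125]
h(-7.296875) = 0.7868 > 0, so the root lies in [-7.3125, -7.296875]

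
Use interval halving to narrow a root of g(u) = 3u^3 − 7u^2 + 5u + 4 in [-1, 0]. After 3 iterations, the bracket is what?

u = -0.5 gives g = -0.625, negative; keep [-0.5, 0]
u = -0.25 gives g = 2.265625, positive; keep [-0.5, -0.25]
u = -0.375 gives g = 0.982422, positive; keep [-0.5, -0.375]

[-0.5, -0.375]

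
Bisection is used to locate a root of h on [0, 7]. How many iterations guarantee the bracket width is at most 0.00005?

Width after n steps is 7/2^n. Need 2^n ≥ 7/0.00005 = 140000.
2^17 = 131072 < 140000 ≤ 2^18 = 262144, so n = 18.

18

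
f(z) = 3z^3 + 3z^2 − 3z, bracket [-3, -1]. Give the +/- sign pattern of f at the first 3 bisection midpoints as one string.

f(-2) = -6 < 0, so the root lies in [-2, -1]
f(-1.5) = 1.125 > 0, so the root lies in [-2, -1.5]
f(-1.75) = -1.640625 < 0, so the root lies in [-1.75, -1.5]

-+-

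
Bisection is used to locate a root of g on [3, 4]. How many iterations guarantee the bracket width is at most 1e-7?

24

Width after n steps is 1/2^n. Need 2^n ≥ 1/1e-7 = 10000000.
2^23 = 8388608 < 10000000 ≤ 2^24 = 16777216, so n = 24.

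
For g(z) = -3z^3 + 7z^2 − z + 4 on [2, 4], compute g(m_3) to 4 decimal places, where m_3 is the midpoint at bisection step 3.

g(3) = -17 < 0, so the root lies in [2, 3]
g(2.5) = -1.625 < 0, so the root lies in [2, 2.5]
g(2.25) = 3.015625 > 0, so the root lies in [2.25, 2.5]

3.0156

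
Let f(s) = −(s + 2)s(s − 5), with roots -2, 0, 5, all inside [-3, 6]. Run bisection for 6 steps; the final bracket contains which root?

5

s = 1.5 gives f = 18.375, positive; keep [1.5, 6]
s = 3.75 gives f = 26.953125, positive; keep [3.75, 6]
s = 4.875 gives f = 4.189453, positive; keep [4.875, 6]
s = 5.4375 gives f = -17.6931, negative; keep [4.875, 5.4375]
s = 5.15625 gives f = -5.7655, negative; keep [4.875, 5.15625]
s = 5.015625 gives f = -0.5498, negative; keep [4.875, 5.015625]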